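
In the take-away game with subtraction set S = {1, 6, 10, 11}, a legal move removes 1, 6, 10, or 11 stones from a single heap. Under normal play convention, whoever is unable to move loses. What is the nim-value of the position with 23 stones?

G(0) = 0
G(1) = mex{0} = 1
G(2) = mex{1} = 0
G(3) = mex{0} = 1
G(4) = mex{1} = 0
G(5) = mex{0} = 1
G(6) = mex{1,0} = 2
G(7) = mex{2,1} = 0
G(8) = mex{0,0} = 1
G(9) = mex{1,1} = 0
G(10) = mex{0,0,0} = 1
G(11) = mex{1,1,1,0} = 2
G(12) = mex{2,2,0,1} = 3
G(13) = mex{3,0,1,0} = 2
G(14) = mex{2,1,0,1} = 3
G(15) = mex{3,0,1,0} = 2
G(16) = mex{2,1,2,1} = 0
G(17) = mex{0,2,0,2} = 1
G(18) = mex{1,3,1,0} = 2
G(19) = mex{2,2,0,1} = 3
G(20) = mex{3,3,1,0} = 2
G(21) = mex{2,2,2,1} = 0
G(22) = mex{0,0,3,2} = 1
G(23) = mex{1,1,2,3} = 0

0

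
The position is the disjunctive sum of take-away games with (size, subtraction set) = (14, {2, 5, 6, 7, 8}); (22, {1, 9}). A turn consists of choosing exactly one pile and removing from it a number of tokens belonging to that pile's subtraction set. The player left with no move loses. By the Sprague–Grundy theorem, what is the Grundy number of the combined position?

Pile A, S = {2, 5, 6, 7, 8}:
n :  0  1  2  3  4  5  6  7  8  9 10 11 12 13 14
G :  0  0  1  1  0  2  1  3  2  2  3  3  4  0  0
G_A(14) = 0.
Pile B, S = {1, 9}:
n :  0  1  2  3  4  5  6  7  8  9 10 11 12 13 14 15 16 17 18 19 20 21 22
G :  0  1  0  1  0  1  0  1  0  1  0  1  0  1  0  1  0  1  0  1  0  1  0
G_B(22) = 0.
Combined Grundy value = 0 ⊕ 0 = 0.

0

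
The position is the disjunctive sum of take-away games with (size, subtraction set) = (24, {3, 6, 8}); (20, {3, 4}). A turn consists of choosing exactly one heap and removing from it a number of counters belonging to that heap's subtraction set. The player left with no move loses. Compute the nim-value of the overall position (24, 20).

2

Heap A, S = {3, 6, 8}:
G(0) = 0
G(1) = mex{} = 0
G(2) = mex{} = 0
G(3) = mex{0} = 1
G(4) = mex{0} = 1
G(5) = mex{0} = 1
G(6) = mex{1,0} = 2
G(7) = mex{1,0} = 2
G(8) = mex{1,0,0} = 2
G(9) = mex{2,1,0} = 3
G(10) = mex{2,1,0} = 3
G(11) = mex{2,1,1} = 0
G(12) = mex{3,2,1} = 0
G(13) = mex{3,2,1} = 0
G(14) = mex{0,2,2} = 1
G(15) = mex{0,3,2} = 1
G(16) = mex{0,3,2} = 1
G(17) = mex{1,0,3} = 2
G(18) = mex{1,0,3} = 2
G(19) = mex{1,0,0} = 2
G(20) = mex{2,1,0} = 3
G(21) = mex{2,1,0} = 3
G(22) = mex{2,1,1} = 0
G(23) = mex{3,2,1} = 0
G(24) = mex{3,2,1} = 0
G_A(24) = 0.
Heap B, S = {3, 4}:
n :  0  1  2  3  4  5  6  7  8  9 10 11 12 13 14 15 16 17 18 19 20
G :  0  0  0  1  1  1  2  0  0  0  1  1  1  2  0  0  0  1  1  1  2
G_B(20) = 2.
Combined Grundy value = 0 ⊕ 2 = 2.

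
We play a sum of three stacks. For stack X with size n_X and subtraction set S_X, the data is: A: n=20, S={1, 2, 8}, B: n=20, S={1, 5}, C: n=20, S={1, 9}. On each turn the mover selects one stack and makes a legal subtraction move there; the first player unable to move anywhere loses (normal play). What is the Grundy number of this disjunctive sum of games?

Stack A, S = {1, 2, 8}:
n :  0  1  2  3  4  5  6  7  8  9 10 11 12 13 14 15 16 17 18 19 20
G :  0  1  2  0  1  2  0  1  2  0  1  2  0  1  2  0  1  2  0  1  2
G_A(20) = 2.
Stack B, S = {1, 5}:
G(0) = 0
G(1) = mex{0} = 1
G(2) = mex{1} = 0
G(3) = mex{0} = 1
G(4) = mex{1} = 0
G(5) = mex{0,0} = 1
G(6) = mex{1,1} = 0
G(7) = mex{0,0} = 1
G(8) = mex{1,1} = 0
G(9) = mex{0,0} = 1
G(10) = mex{1,1} = 0
G(11) = mex{0,0} = 1
G(12) = mex{1,1} = 0
G(13) = mex{0,0} = 1
G(14) = mex{1,1} = 0
G(15) = mex{0,0} = 1
G(16) = mex{1,1} = 0
G(17) = mex{0,0} = 1
G(18) = mex{1,1} = 0
G(19) = mex{0,0} = 1
G(20) = mex{1,1} = 0
G_B(20) = 0.
Stack C, S = {1, 9}:
n :  0  1  2  3  4  5  6  7  8  9 10 11 12 13 14 15 16 17 18 19 20
G :  0  1  0  1  0  1  0  1  0  1  0  1  0  1  0  1  0  1  0  1  0
G_C(20) = 0.
Combined Grundy value = 2 ⊕ 0 ⊕ 0 = 2.

2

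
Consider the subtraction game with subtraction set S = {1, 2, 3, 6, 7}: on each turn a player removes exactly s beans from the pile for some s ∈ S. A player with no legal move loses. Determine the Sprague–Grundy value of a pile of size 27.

3

G(0) = 0
G(1) = mex{0} = 1
G(2) = mex{1,0} = 2
G(3) = mex{2,1,0} = 3
G(4) = mex{3,2,1} = 0
G(5) = mex{0,3,2} = 1
G(6) = mex{1,0,3,0} = 2
G(7) = mex{2,1,0,1,0} = 3
G(8) = mex{3,2,1,2,1} = 0
G(9) = mex{0,3,2,3,2} = 1
G(10) = mex{1,0,3,0,3} = 2
G(11) = mex{2,1,0,1,0} = 3
G(12) = mex{3,2,1,2,1} = 0
G(13) = mex{0,3,2,3,2} = 1
G(14) = mex{1,0,3,0,3} = 2
G(15) = mex{2,1,0,1,0} = 3
G(16) = mex{3,2,1,2,1} = 0
G(17) = mex{0,3,2,3,2} = 1
G(18) = mex{1,0,3,0,3} = 2
G(19) = mex{2,1,0,1,0} = 3
G(20) = mex{3,2,1,2,1} = 0
G(21) = mex{0,3,2,3,2} = 1
G(22) = mex{1,0,3,0,3} = 2
G(23) = mex{2,1,0,1,0} = 3
G(24) = mex{3,2,1,2,1} = 0
G(25) = mex{0,3,2,3,2} = 1
G(26) = mex{1,0,3,0,3} = 2
G(27) = mex{2,1,0,1,0} = 3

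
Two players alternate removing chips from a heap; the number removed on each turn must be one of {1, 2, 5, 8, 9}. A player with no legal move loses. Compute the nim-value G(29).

3

n :  0  1  2  3  4  5  6  7  8  9 10 11 12 13 14 15 16 17 18 19 20 21 22 23 24 25 26 27 28 29
G :  0  1  2  0  1  2  0  1  2  3  0  1  2  0  1  2  0  1  2  3  0  1  2  0  1  2  0  1  2  3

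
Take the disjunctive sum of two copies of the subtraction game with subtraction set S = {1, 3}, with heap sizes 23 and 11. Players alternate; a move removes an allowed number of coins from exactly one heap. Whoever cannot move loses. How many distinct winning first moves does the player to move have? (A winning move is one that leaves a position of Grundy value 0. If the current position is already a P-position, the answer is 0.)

0

All heaps use S = {1, 3}:
G(0) = 0
G(1) = mex{0} = 1
G(2) = mex{1} = 0
G(3) = mex{0,0} = 1
G(4) = mex{1,1} = 0
G(5) = mex{0,0} = 1
G(6) = mex{1,1} = 0
G(7) = mex{0,0} = 1
G(8) = mex{1,1} = 0
G(9) = mex{0,0} = 1
G(10) = mex{1,1} = 0
G(11) = mex{0,0} = 1
G(12) = mex{1,1} = 0
G(13) = mex{0,0} = 1
G(14) = mex{1,1} = 0
G(15) = mex{0,0} = 1
G(16) = mex{1,1} = 0
G(17) = mex{0,0} = 1
G(18) = mex{1,1} = 0
G(19) = mex{0,0} = 1
G(20) = mex{1,1} = 0
G(21) = mex{0,0} = 1
G(22) = mex{1,1} = 0
G(23) = mex{0,0} = 1
Heap A: G(23) = 1.
Heap B: G(11) = 1.
Combined Grundy value = 1 ⊕ 1 = 0.
A winning move leaves total XOR = 0, i.e. changes one component's Grundy value g to g ⊕ X where X is the current total.
Heap A: target g' = 1⊕0 = 1, but every legal move changes the Grundy value (mex property), so 0 moves.
Heap B: target g' = 1⊕0 = 1, but every legal move changes the Grundy value (mex property), so 0 moves.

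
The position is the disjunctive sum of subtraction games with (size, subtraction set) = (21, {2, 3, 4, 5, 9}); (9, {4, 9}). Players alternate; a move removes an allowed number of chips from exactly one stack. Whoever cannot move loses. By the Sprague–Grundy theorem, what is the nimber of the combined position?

2

Stack A, S = {2, 3, 4, 5, 9}:
G(0) = 0
G(1) = mex{} = 0
G(2) = mex{0} = 1
G(3) = mex{0,0} = 1
G(4) = mex{1,0,0} = 2
G(5) = mex{1,1,0,0} = 2
G(6) = mex{2,1,1,0} = 3
G(7) = mex{2,2,1,1} = 0
G(8) = mex{3,2,2,1} = 0
G(9) = mex{0,3,2,2,0} = 1
G(10) = mex{0,0,3,2,0} = 1
G(11) = mex{1,0,0,3,1} = 2
G(12) = mex{1,1,0,0,1} = 2
G(13) = mex{2,1,1,0,2} = 3
G(14) = mex{2,2,1,1,2} = 0
G(15) = mex{3,2,2,1,3} = 0
G(16) = mex{0,3,2,2,0} = 1
G(17) = mex{0,0,3,2,0} = 1
G(18) = mex{1,0,0,3,1} = 2
G(19) = mex{1,1,0,0,1} = 2
G(20) = mex{2,1,1,0,2} = 3
G(21) = mex{2,2,1,1,2} = 0
G_A(21) = 0.
Stack B, S = {4, 9}:
G(0) = 0
G(1) = mex{} = 0
G(2) = mex{} = 0
G(3) = mex{} = 0
G(4) = mex{0} = 1
G(5) = mex{0} = 1
G(6) = mex{0} = 1
G(7) = mex{0} = 1
G(8) = mex{1} = 0
G(9) = mex{1,0} = 2
G_B(9) = 2.
Combined Grundy value = 0 ⊕ 2 = 2.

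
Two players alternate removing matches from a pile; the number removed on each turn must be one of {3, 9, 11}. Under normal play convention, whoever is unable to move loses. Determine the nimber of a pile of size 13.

G(0) = 0
G(1) = mex{} = 0
G(2) = mex{} = 0
G(3) = mex{0} = 1
G(4) = mex{0} = 1
G(5) = mex{0} = 1
G(6) = mex{1} = 0
G(7) = mex{1} = 0
G(8) = mex{1} = 0
G(9) = mex{0,0} = 1
G(10) = mex{0,0} = 1
G(11) = mex{0,0,0} = 1
G(12) = mex{1,1,0} = 2
G(13) = mex{1,1,0} = 2

2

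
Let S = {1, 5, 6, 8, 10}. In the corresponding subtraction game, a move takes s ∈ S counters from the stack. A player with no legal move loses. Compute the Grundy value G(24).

G(0) = 0
G(1) = mex{0} = 1
G(2) = mex{1} = 0
G(3) = mex{0} = 1
G(4) = mex{1} = 0
G(5) = mex{0,0} = 1
G(6) = mex{1,1,0} = 2
G(7) = mex{2,0,1} = 3
G(8) = mex{3,1,0,0} = 2
G(9) = mex{2,0,1,1} = 3
G(10) = mex{3,1,0,0,0} = 2
G(11) = mex{2,2,1,1,1} = 0
G(12) = mex{0,3,2,0,0} = 1
G(13) = mex{1,2,3,1,1} = 0
G(14) = mex{0,3,2,2,0} = 1
G(15) = mex{1,2,3,3,1} = 0
G(16) = mex{0,0,2,2,2} = 1
G(17) = mex{1,1,0,3,3} = 2
G(18) = mex{2,0,1,2,2} = 3
G(19) = mex{3,1,0,0,3} = 2
G(20) = mex{2,0,1,1,2} = 3
G(21) = mex{3,1,0,0,0} = 2
G(22) = mex{2,2,1,1,1} = 0
G(23) = mex{0,3,2,0,0} = 1
G(24) = mex{1,2,3,1,1} = 0

0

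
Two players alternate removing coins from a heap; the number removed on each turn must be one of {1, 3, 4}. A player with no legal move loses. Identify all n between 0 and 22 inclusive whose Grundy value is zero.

0, 2, 7, 9, 14, 16, 21

n :  0  1  2  3  4  5  6  7  8  9 10 11 12 13 14 15 16 17 18 19 20 21 22
G :  0  1  0  1  2  3  2  0  1  0  1  2  3  2  0  1  0  1  2  3  2  0  1
P-positions are exactly the n with G(n) = 0.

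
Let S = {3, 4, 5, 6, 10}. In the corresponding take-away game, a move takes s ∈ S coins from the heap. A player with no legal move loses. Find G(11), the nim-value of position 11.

G(0) = 0
G(1) = mex{} = 0
G(2) = mex{} = 0
G(3) = mex{0} = 1
G(4) = mex{0,0} = 1
G(5) = mex{0,0,0} = 1
G(6) = mex{1,0,0,0} = 2
G(7) = mex{1,1,0,0} = 2
G(8) = mex{1,1,1,0} = 2
G(9) = mex{2,1,1,1} = 0
G(10) = mex{2,2,1,1,0} = 3
G(11) = mex{2,2,2,1,0} = 3

3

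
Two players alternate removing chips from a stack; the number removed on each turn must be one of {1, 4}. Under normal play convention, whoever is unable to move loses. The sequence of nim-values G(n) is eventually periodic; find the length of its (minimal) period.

G(0) = 0
G(1) = mex{0} = 1
G(2) = mex{1} = 0
G(3) = mex{0} = 1
G(4) = mex{1,0} = 2
G(5) = mex{2,1} = 0
G(6) = mex{0,0} = 1
G(7) = mex{1,1} = 0
G(8) = mex{0,2} = 1
G(9) = mex{1,0} = 2
G(10) = mex{2,1} = 0
G(11) = mex{0,0} = 1
G(12) = mex{1,1} = 0
G(13) = mex{0,2} = 1
G(14) = mex{1,0} = 2
G(n+5) = G(n) holds for n = 0,…,3 (a full window of length max(S) = 4), so the sequence is purely periodic with period 5.

5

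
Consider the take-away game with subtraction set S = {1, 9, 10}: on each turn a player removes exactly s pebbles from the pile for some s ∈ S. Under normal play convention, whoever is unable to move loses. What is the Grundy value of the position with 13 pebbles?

n :  0  1  2  3  4  5  6  7  8  9 10 11 12 13
G :  0  1  0  1  0  1  0  1  0  1  2  3  2  3

3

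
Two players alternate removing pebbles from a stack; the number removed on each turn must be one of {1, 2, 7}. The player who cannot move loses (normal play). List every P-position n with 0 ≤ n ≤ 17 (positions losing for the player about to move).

0, 3, 6, 9, 12, 15

G(0) = 0
G(1) = mex{0} = 1
G(2) = mex{1,0} = 2
G(3) = mex{2,1} = 0
G(4) = mex{0,2} = 1
G(5) = mex{1,0} = 2
G(6) = mex{2,1} = 0
G(7) = mex{0,2,0} = 1
G(8) = mex{1,0,1} = 2
G(9) = mex{2,1,2} = 0
G(10) = mex{0,2,0} = 1
G(11) = mex{1,0,1} = 2
G(12) = mex{2,1,2} = 0
G(13) = mex{0,2,0} = 1
G(14) = mex{1,0,1} = 2
G(15) = mex{2,1,2} = 0
G(16) = mex{0,2,0} = 1
G(17) = mex{1,0,1} = 2
P-positions are exactly the n with G(n) = 0.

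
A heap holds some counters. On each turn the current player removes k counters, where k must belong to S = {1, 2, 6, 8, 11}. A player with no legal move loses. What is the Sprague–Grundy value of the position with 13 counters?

3

G(0) = 0
G(1) = mex{0} = 1
G(2) = mex{1,0} = 2
G(3) = mex{2,1} = 0
G(4) = mex{0,2} = 1
G(5) = mex{1,0} = 2
G(6) = mex{2,1,0} = 3
G(7) = mex{3,2,1} = 0
G(8) = mex{0,3,2,0} = 1
G(9) = mex{1,0,0,1} = 2
G(10) = mex{2,1,1,2} = 0
G(11) = mex{0,2,2,0,0} = 1
G(12) = mex{1,0,3,1,1} = 2
G(13) = mex{2,1,0,2,2} = 3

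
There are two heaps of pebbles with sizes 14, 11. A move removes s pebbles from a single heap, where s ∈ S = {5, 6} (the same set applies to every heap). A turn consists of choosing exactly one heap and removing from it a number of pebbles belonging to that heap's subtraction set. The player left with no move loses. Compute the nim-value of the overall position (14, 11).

0

All heaps use S = {5, 6}:
n :  0  1  2  3  4  5  6  7  8  9 10 11 12 13 14
G :  0  0  0  0  0  1  1  1  1  1  2  0  0  0  0
Heap A: G(14) = 0.
Heap B: G(11) = 0.
Combined Grundy value = 0 ⊕ 0 = 0.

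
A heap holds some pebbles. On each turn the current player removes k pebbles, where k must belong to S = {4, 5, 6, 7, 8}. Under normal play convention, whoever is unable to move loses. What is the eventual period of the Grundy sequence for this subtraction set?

G(0) = 0
G(1) = mex{} = 0
G(2) = mex{} = 0
G(3) = mex{} = 0
G(4) = mex{0} = 1
G(5) = mex{0,0} = 1
G(6) = mex{0,0,0} = 1
G(7) = mex{0,0,0,0} = 1
G(8) = mex{1,0,0,0,0} = 2
G(9) = mex{1,1,0,0,0} = 2
G(10) = mex{1,1,1,0,0} = 2
G(11) = mex{1,1,1,1,0} = 2
G(12) = mex{2,1,1,1,1} = 0
G(13) = mex{2,2,1,1,1} = 0
G(14) = mex{2,2,2,1,1} = 0
G(15) = mex{2,2,2,2,1} = 0
G(16) = mex{0,2,2,2,2} = 1
G(17) = mex{0,0,2,2,2} = 1
G(18) = mex{0,0,0,2,2} = 1
G(19) = mex{0,0,0,0,2} = 1
G(20) = mex{1,0,0,0,0} = 2
G(21) = mex{1,1,0,0,0} = 2
G(22) = mex{1,1,1,0,0} = 2
G(23) = mex{1,1,1,1,0} = 2
G(24) = mex{2,1,1,1,1} = 0
G(25) = mex{2,2,1,1,1} = 0
G(n+12) = G(n) holds for n = 0,…,7 (a full window of length max(S) = 8), so the sequence is purely periodic with period 12.

12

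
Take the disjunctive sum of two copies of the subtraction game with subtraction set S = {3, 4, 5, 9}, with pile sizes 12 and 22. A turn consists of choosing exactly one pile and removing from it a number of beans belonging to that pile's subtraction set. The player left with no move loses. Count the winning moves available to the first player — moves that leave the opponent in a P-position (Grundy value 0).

1

All piles use S = {3, 4, 5, 9}:
n :  0  1  2  3  4  5  6  7  8  9 10 11 12 13 14 15 16 17 18 19 20 21 22
G :  0  0  0  1  1  1  2  2  0  3  3  1  4  2  0  0  0  1  1  1  2  2  0
Pile A: G(12) = 4.
Pile B: G(22) = 0.
Combined Grundy value = 4 ⊕ 0 = 4.
A winning move leaves total XOR = 0, i.e. changes one component's Grundy value g to g ⊕ X where X is the current total.
Pile A: need g' = 4⊕4 = 0. Options: 12−3→G=3, 12−4→G=0, 12−5→G=2, 12−9→G=1. Hits: 1.
Pile B: need g' = 0⊕4 = 4. Options: 22−3→G=1, 22−4→G=1, 22−5→G=1, 22−9→G=2. Hits: 0.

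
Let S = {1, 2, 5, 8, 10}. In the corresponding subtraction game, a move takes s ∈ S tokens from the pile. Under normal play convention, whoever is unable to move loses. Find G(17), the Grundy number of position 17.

2

G(0) = 0
G(1) = mex{0} = 1
G(2) = mex{1,0} = 2
G(3) = mex{2,1} = 0
G(4) = mex{0,2} = 1
G(5) = mex{1,0,0} = 2
G(6) = mex{2,1,1} = 0
G(7) = mex{0,2,2} = 1
G(8) = mex{1,0,0,0} = 2
G(9) = mex{2,1,1,1} = 0
G(10) = mex{0,2,2,2,0} = 1
G(11) = mex{1,0,0,0,1} = 2
G(12) = mex{2,1,1,1,2} = 0
G(13) = mex{0,2,2,2,0} = 1
G(14) = mex{1,0,0,0,1} = 2
G(15) = mex{2,1,1,1,2} = 0
G(16) = mex{0,2,2,2,0} = 1
G(17) = mex{1,0,0,0,1} = 2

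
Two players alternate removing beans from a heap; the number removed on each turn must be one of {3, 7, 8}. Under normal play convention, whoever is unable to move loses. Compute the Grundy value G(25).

1

G(0) = 0
G(1) = mex{} = 0
G(2) = mex{} = 0
G(3) = mex{0} = 1
G(4) = mex{0} = 1
G(5) = mex{0} = 1
G(6) = mex{1} = 0
G(7) = mex{1,0} = 2
G(8) = mex{1,0,0} = 2
G(9) = mex{0,0,0} = 1
G(10) = mex{2,1,0} = 3
G(11) = mex{2,1,1} = 0
G(12) = mex{1,1,1} = 0
G(13) = mex{3,0,1} = 2
G(14) = mex{0,2,0} = 1
G(15) = mex{0,2,2} = 1
G(16) = mex{2,1,2} = 0
G(17) = mex{1,3,1} = 0
G(18) = mex{1,0,3} = 2
G(19) = mex{0,0,0} = 1
G(20) = mex{0,2,0} = 1
G(21) = mex{2,1,2} = 0
G(22) = mex{1,1,1} = 0
G(23) = mex{1,0,1} = 2
G(24) = mex{0,0,0} = 1
G(25) = mex{0,2,0} = 1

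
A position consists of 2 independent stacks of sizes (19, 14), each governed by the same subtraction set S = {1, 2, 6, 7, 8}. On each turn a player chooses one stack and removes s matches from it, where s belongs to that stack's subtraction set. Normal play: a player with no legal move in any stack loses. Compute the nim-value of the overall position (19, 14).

6

All stacks use S = {1, 2, 6, 7, 8}:
G(0) = 0
G(1) = mex{0} = 1
G(2) = mex{1,0} = 2
G(3) = mex{2,1} = 0
G(4) = mex{0,2} = 1
G(5) = mex{1,0} = 2
G(6) = mex{2,1,0} = 3
G(7) = mex{3,2,1,0} = 4
G(8) = mex{4,3,2,1,0} = 5
G(9) = mex{5,4,0,2,1} = 3
G(10) = mex{3,5,1,0,2} = 4
G(11) = mex{4,3,2,1,0} = 5
G(12) = mex{5,4,3,2,1} = 0
G(13) = mex{0,5,4,3,2} = 1
G(14) = mex{1,0,5,4,3} = 2
G(15) = mex{2,1,3,5,4} = 0
G(16) = mex{0,2,4,3,5} = 1
G(17) = mex{1,0,5,4,3} = 2
G(18) = mex{2,1,0,5,4} = 3
G(19) = mex{3,2,1,0,5} = 4
Stack A: G(19) = 4.
Stack B: G(14) = 2.
Combined Grundy value = 4 ⊕ 2 = 6.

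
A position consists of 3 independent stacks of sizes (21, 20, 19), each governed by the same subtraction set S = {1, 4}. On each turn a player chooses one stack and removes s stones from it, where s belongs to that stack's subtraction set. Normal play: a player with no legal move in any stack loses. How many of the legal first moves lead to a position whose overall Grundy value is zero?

1

All stacks use S = {1, 4}:
G(0) = 0
G(1) = mex{0} = 1
G(2) = mex{1} = 0
G(3) = mex{0} = 1
G(4) = mex{1,0} = 2
G(5) = mex{2,1} = 0
G(6) = mex{0,0} = 1
G(7) = mex{1,1} = 0
G(8) = mex{0,2} = 1
G(9) = mex{1,0} = 2
G(10) = mex{2,1} = 0
G(11) = mex{0,0} = 1
G(12) = mex{1,1} = 0
G(13) = mex{0,2} = 1
G(14) = mex{1,0} = 2
G(15) = mex{2,1} = 0
G(16) = mex{0,0} = 1
G(17) = mex{1,1} = 0
G(18) = mex{0,2} = 1
G(19) = mex{1,0} = 2
G(20) = mex{2,1} = 0
G(21) = mex{0,0} = 1
Stack A: G(21) = 1.
Stack B: G(20) = 0.
Stack C: G(19) = 2.
Combined Grundy value = 1 ⊕ 0 ⊕ 2 = 3.
A winning move leaves total XOR = 0, i.e. changes one component's Grundy value g to g ⊕ X where X is the current total.
Stack A: need g' = 1⊕3 = 2. Options: 21−1→G=0, 21−4→G=0. Hits: 0.
Stack B: need g' = 0⊕3 = 3. Options: 20−1→G=2, 20−4→G=1. Hits: 0.
Stack C: need g' = 2⊕3 = 1. Options: 19−1→G=1, 19−4→G=0. Hits: 1.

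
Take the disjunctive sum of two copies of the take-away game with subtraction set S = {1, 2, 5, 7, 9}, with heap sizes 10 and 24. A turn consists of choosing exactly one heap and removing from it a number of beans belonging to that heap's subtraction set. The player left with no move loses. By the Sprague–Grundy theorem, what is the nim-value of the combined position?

0

All heaps use S = {1, 2, 5, 7, 9}:
G(0) = 0
G(1) = mex{0} = 1
G(2) = mex{1,0} = 2
G(3) = mex{2,1} = 0
G(4) = mex{0,2} = 1
G(5) = mex{1,0,0} = 2
G(6) = mex{2,1,1} = 0
G(7) = mex{0,2,2,0} = 1
G(8) = mex{1,0,0,1} = 2
G(9) = mex{2,1,1,2,0} = 3
G(10) = mex{3,2,2,0,1} = 4
G(11) = mex{4,3,0,1,2} = 5
G(12) = mex{5,4,1,2,0} = 3
G(13) = mex{3,5,2,0,1} = 4
G(14) = mex{4,3,3,1,2} = 0
G(15) = mex{0,4,4,2,0} = 1
G(16) = mex{1,0,5,3,1} = 2
G(17) = mex{2,1,3,4,2} = 0
G(18) = mex{0,2,4,5,3} = 1
G(19) = mex{1,0,0,3,4} = 2
G(20) = mex{2,1,1,4,5} = 0
G(21) = mex{0,2,2,0,3} = 1
G(22) = mex{1,0,0,1,4} = 2
G(23) = mex{2,1,1,2,0} = 3
G(24) = mex{3,2,2,0,1} = 4
Heap A: G(10) = 4.
Heap B: G(24) = 4.
Combined Grundy value = 4 ⊕ 4 = 0.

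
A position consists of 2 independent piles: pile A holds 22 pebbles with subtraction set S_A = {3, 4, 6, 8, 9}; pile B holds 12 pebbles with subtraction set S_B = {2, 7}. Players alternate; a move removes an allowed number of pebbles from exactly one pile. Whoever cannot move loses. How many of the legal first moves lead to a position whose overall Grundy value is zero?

Pile A, S = {3, 4, 6, 8, 9}:
G(0) = 0
G(1) = mex{} = 0
G(2) = mex{} = 0
G(3) = mex{0} = 1
G(4) = mex{0,0} = 1
G(5) = mex{0,0} = 1
G(6) = mex{1,0,0} = 2
G(7) = mex{1,1,0} = 2
G(8) = mex{1,1,0,0} = 2
G(9) = mex{2,1,1,0,0} = 3
G(10) = mex{2,2,1,0,0} = 3
G(11) = mex{2,2,1,1,0} = 3
G(12) = mex{3,2,2,1,1} = 0
G(13) = mex{3,3,2,1,1} = 0
G(14) = mex{3,3,2,2,1} = 0
G(15) = mex{0,3,3,2,2} = 1
G(16) = mex{0,0,3,2,2} = 1
G(17) = mex{0,0,3,3,2} = 1
G(18) = mex{1,0,0,3,3} = 2
G(19) = mex{1,1,0,3,3} = 2
G(20) = mex{1,1,0,0,3} = 2
G(21) = mex{2,1,1,0,0} = 3
G(22) = mex{2,2,1,0,0} = 3
G_A(22) = 3.
Pile B, S = {2, 7}:
G(0) = 0
G(1) = mex{} = 0
G(2) = mex{0} = 1
G(3) = mex{0} = 1
G(4) = mex{1} = 0
G(5) = mex{1} = 0
G(6) = mex{0} = 1
G(7) = mex{0,0} = 1
G(8) = mex{1,0} = 2
G(9) = mex{1,1} = 0
G(10) = mex{2,1} = 0
G(11) = mex{0,0} = 1
G(12) = mex{0,0} = 1
G_B(12) = 1.
Combined Grundy value = 3 ⊕ 1 = 2.
A winning move leaves total XOR = 0, i.e. changes one component's Grundy value g to g ⊕ X where X is the current total.
Pile A: need g' = 3⊕2 = 1. Options: 22−3→G=2, 22−4→G=2, 22−6→G=1, 22−8→G=0, 22−9→G=0. Hits: 1.
Pile B: need g' = 1⊕2 = 3. Options: 12−2→G=0, 12−7→G=0. Hits: 0.

1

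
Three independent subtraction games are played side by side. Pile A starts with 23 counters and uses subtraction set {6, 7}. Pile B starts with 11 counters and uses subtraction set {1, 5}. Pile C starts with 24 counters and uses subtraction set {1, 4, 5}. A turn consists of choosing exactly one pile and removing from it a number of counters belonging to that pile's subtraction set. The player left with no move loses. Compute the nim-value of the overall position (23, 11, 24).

Pile A, S = {6, 7}:
n :  0  1  2  3  4  5  6  7  8  9 10 11 12 13 14 15 16 17 18 19 20 21 22 23
G :  0  0  0  0  0  0  1  1  1  1  1  1  2  0  0  0  0  0  0  1  1  1  1  1
G_A(23) = 1.
Pile B, S = {1, 5}:
G(0) = 0
G(1) = mex{0} = 1
G(2) = mex{1} = 0
G(3) = mex{0} = 1
G(4) = mex{1} = 0
G(5) = mex{0,0} = 1
G(6) = mex{1,1} = 0
G(7) = mex{0,0} = 1
G(8) = mex{1,1} = 0
G(9) = mex{0,0} = 1
G(10) = mex{1,1} = 0
G(11) = mex{0,0} = 1
G_B(11) = 1.
Pile C, S = {1, 4, 5}:
G(0) = 0
G(1) = mex{0} = 1
G(2) = mex{1} = 0
G(3) = mex{0} = 1
G(4) = mex{1,0} = 2
G(5) = mex{2,1,0} = 3
G(6) = mex{3,0,1} = 2
G(7) = mex{2,1,0} = 3
G(8) = mex{3,2,1} = 0
G(9) = mex{0,3,2} = 1
G(10) = mex{1,2,3} = 0
G(11) = mex{0,3,2} = 1
G(12) = mex{1,0,3} = 2
G(13) = mex{2,1,0} = 3
G(14) = mex{3,0,1} = 2
G(15) = mex{2,1,0} = 3
G(16) = mex{3,2,1} = 0
G(17) = mex{0,3,2} = 1
G(18) = mex{1,2,3} = 0
G(19) = mex{0,3,2} = 1
G(20) = mex{1,0,3} = 2
G(21) = mex{2,1,0} = 3
G(22) = mex{3,0,1} = 2
G(23) = mex{2,1,0} = 3
G(24) = mex{3,2,1} = 0
G_C(24) = 0.
Combined Grundy value = 1 ⊕ 1 ⊕ 0 = 0.

0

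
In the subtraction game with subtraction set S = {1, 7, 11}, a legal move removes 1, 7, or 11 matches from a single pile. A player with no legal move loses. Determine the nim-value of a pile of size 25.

G(0) = 0
G(1) = mex{0} = 1
G(2) = mex{1} = 0
G(3) = mex{0} = 1
G(4) = mex{1} = 0
G(5) = mex{0} = 1
G(6) = mex{1} = 0
G(7) = mex{0,0} = 1
G(8) = mex{1,1} = 0
G(9) = mex{0,0} = 1
G(10) = mex{1,1} = 0
G(11) = mex{0,0,0} = 1
G(12) = mex{1,1,1} = 0
G(13) = mex{0,0,0} = 1
G(14) = mex{1,1,1} = 0
G(15) = mex{0,0,0} = 1
G(16) = mex{1,1,1} = 0
G(17) = mex{0,0,0} = 1
G(18) = mex{1,1,1} = 0
G(19) = mex{0,0,0} = 1
G(20) = mex{1,1,1} = 0
G(21) = mex{0,0,0} = 1
G(22) = mex{1,1,1} = 0
G(23) = mex{0,0,0} = 1
G(24) = mex{1,1,1} = 0
G(25) = mex{0,0,0} = 1

1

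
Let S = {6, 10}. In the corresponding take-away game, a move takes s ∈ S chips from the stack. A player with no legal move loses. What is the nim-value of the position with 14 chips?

n :  0  1  2  3  4  5  6  7  8  9 10 11 12 13 14
G :  0  0  0  0  0  0  1  1  1  1  1  1  2  2  2

2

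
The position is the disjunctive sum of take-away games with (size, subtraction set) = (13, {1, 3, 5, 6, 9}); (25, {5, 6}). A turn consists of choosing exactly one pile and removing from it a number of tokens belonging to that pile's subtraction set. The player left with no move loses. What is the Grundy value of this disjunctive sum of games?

1

Pile A, S = {1, 3, 5, 6, 9}:
G(0) = 0
G(1) = mex{0} = 1
G(2) = mex{1} = 0
G(3) = mex{0,0} = 1
G(4) = mex{1,1} = 0
G(5) = mex{0,0,0} = 1
G(6) = mex{1,1,1,0} = 2
G(7) = mex{2,0,0,1} = 3
G(8) = mex{3,1,1,0} = 2
G(9) = mex{2,2,0,1,0} = 3
G(10) = mex{3,3,1,0,1} = 2
G(11) = mex{2,2,2,1,0} = 3
G(12) = mex{3,3,3,2,1} = 0
G(13) = mex{0,2,2,3,0} = 1
G_A(13) = 1.
Pile B, S = {5, 6}:
n :  0  1  2  3  4  5  6  7  8  9 10 11 12 13 14 15 16 17 18 19 20 21 22 23 24 25
G :  0  0  0  0  0  1  1  1  1  1  2  0  0  0  0  0  1  1  1  1  1  2  0  0  0  0
G_B(25) = 0.
Combined Grundy value = 1 ⊕ 0 = 1.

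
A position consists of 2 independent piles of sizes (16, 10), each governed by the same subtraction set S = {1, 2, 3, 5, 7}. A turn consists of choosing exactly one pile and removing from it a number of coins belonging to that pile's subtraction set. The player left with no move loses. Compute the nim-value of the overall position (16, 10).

2

All piles use S = {1, 2, 3, 5, 7}:
G(0) = 0
G(1) = mex{0} = 1
G(2) = mex{1,0} = 2
G(3) = mex{2,1,0} = 3
G(4) = mex{3,2,1} = 0
G(5) = mex{0,3,2,0} = 1
G(6) = mex{1,0,3,1} = 2
G(7) = mex{2,1,0,2,0} = 3
G(8) = mex{3,2,1,3,1} = 0
G(9) = mex{0,3,2,0,2} = 1
G(10) = mex{1,0,3,1,3} = 2
G(11) = mex{2,1,0,2,0} = 3
G(12) = mex{3,2,1,3,1} = 0
G(13) = mex{0,3,2,0,2} = 1
G(14) = mex{1,0,3,1,3} = 2
G(15) = mex{2,1,0,2,0} = 3
G(16) = mex{3,2,1,3,1} = 0
Pile A: G(16) = 0.
Pile B: G(10) = 2.
Combined Grundy value = 0 ⊕ 2 = 2.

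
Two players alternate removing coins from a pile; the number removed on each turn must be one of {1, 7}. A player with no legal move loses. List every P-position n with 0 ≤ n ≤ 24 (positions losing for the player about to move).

0, 2, 4, 6, 8, 10, 12, 14, 16, 18, 20, 22, 24

n :  0  1  2  3  4  5  6  7  8  9 10 11 12 13 14 15 16 17 18 19 20 21 22 23 24
G :  0  1  0  1  0  1  0  1  0  1  0  1  0  1  0  1  0  1  0  1  0  1  0  1  0
P-positions are exactly the n with G(n) = 0.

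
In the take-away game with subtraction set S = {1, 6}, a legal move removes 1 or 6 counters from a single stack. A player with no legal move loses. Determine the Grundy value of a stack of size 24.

G(0) = 0
G(1) = mex{0} = 1
G(2) = mex{1} = 0
G(3) = mex{0} = 1
G(4) = mex{1} = 0
G(5) = mex{0} = 1
G(6) = mex{1,0} = 2
G(7) = mex{2,1} = 0
G(8) = mex{0,0} = 1
G(9) = mex{1,1} = 0
G(10) = mex{0,0} = 1
G(11) = mex{1,1} = 0
G(12) = mex{0,2} = 1
G(13) = mex{1,0} = 2
G(14) = mex{2,1} = 0
G(15) = mex{0,0} = 1
G(16) = mex{1,1} = 0
G(17) = mex{0,0} = 1
G(18) = mex{1,1} = 0
G(19) = mex{0,2} = 1
G(20) = mex{1,0} = 2
G(21) = mex{2,1} = 0
G(22) = mex{0,0} = 1
G(23) = mex{1,1} = 0
G(24) = mex{0,0} = 1

1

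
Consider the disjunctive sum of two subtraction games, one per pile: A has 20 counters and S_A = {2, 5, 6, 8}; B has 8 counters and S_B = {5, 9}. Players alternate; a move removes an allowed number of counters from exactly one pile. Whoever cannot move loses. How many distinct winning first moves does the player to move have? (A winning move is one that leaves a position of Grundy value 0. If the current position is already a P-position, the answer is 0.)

Pile A, S = {2, 5, 6, 8}:
G(0) = 0
G(1) = mex{} = 0
G(2) = mex{0} = 1
G(3) = mex{0} = 1
G(4) = mex{1} = 0
G(5) = mex{1,0} = 2
G(6) = mex{0,0,0} = 1
G(7) = mex{2,1,0} = 3
G(8) = mex{1,1,1,0} = 2
G(9) = mex{3,0,1,0} = 2
G(10) = mex{2,2,0,1} = 3
G(11) = mex{2,1,2,1} = 0
G(12) = mex{3,3,1,0} = 2
G(13) = mex{0,2,3,2} = 1
G(14) = mex{2,2,2,1} = 0
G(15) = mex{1,3,2,3} = 0
G(16) = mex{0,0,3,2} = 1
G(17) = mex{0,2,0,2} = 1
G(18) = mex{1,1,2,3} = 0
G(19) = mex{1,0,1,0} = 2
G(20) = mex{0,0,0,2} = 1
G_A(20) = 1.
Pile B, S = {5, 9}:
G(0) = 0
G(1) = mex{} = 0
G(2) = mex{} = 0
G(3) = mex{} = 0
G(4) = mex{} = 0
G(5) = mex{0} = 1
G(6) = mex{0} = 1
G(7) = mex{0} = 1
G(8) = mex{0} = 1
G_B(8) = 1.
Combined Grundy value = 1 ⊕ 1 = 0.
A winning move leaves total XOR = 0, i.e. changes one component's Grundy value g to g ⊕ X where X is the current total.
Pile A: target g' = 1⊕0 = 1, but every legal move changes the Grundy value (mex property), so 0 moves.
Pile B: target g' = 1⊕0 = 1, but every legal move changes the Grundy value (mex property), so 0 moves.

0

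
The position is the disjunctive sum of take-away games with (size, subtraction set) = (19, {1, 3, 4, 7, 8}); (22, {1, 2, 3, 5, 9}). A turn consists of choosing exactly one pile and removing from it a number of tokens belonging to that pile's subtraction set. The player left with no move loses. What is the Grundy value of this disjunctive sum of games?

Pile A, S = {1, 3, 4, 7, 8}:
n :  0  1  2  3  4  5  6  7  8  9 10 11 12 13 14 15 16 17 18 19
G :  0  1  0  1  2  3  2  3  4  5  4  0  1  0  1  2  3  2  3  4
G_A(19) = 4.
Pile B, S = {1, 2, 3, 5, 9}:
G(0) = 0
G(1) = mex{0} = 1
G(2) = mex{1,0} = 2
G(3) = mex{2,1,0} = 3
G(4) = mex{3,2,1} = 0
G(5) = mex{0,3,2,0} = 1
G(6) = mex{1,0,3,1} = 2
G(7) = mex{2,1,0,2} = 3
G(8) = mex{3,2,1,3} = 0
G(9) = mex{0,3,2,0,0} = 1
G(10) = mex{1,0,3,1,1} = 2
G(11) = mex{2,1,0,2,2} = 3
G(12) = mex{3,2,1,3,3} = 0
G(13) = mex{0,3,2,0,0} = 1
G(14) = mex{1,0,3,1,1} = 2
G(15) = mex{2,1,0,2,2} = 3
G(16) = mex{3,2,1,3,3} = 0
G(17) = mex{0,3,2,0,0} = 1
G(18) = mex{1,0,3,1,1} = 2
G(19) = mex{2,1,0,2,2} = 3
G(20) = mex{3,2,1,3,3} = 0
G(21) = mex{0,3,2,0,0} = 1
G(22) = mex{1,0,3,1,1} = 2
G_B(22) = 2.
Combined Grundy value = 4 ⊕ 2 = 6.

6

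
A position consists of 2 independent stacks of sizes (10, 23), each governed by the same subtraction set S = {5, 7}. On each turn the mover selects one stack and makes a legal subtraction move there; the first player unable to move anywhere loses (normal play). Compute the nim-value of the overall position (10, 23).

All stacks use S = {5, 7}:
n :  0  1  2  3  4  5  6  7  8  9 10 11 12 13 14 15 16 17 18 19 20 21 22 23
G :  0  0  0  0  0  1  1  1  1  1  2  2  0  0  0  0  0  1  1  1  1  1  2  2
Stack A: G(10) = 2.
Stack B: G(23) = 2.
Combined Grundy value = 2 ⊕ 2 = 0.

0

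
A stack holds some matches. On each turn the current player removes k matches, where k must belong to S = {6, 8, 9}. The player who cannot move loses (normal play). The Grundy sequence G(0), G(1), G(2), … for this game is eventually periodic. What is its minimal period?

G(0) = 0
G(1) = mex{} = 0
G(2) = mex{} = 0
G(3) = mex{} = 0
G(4) = mex{} = 0
G(5) = mex{} = 0
G(6) = mex{0} = 1
G(7) = mex{0} = 1
G(8) = mex{0,0} = 1
G(9) = mex{0,0,0} = 1
G(10) = mex{0,0,0} = 1
G(11) = mex{0,0,0} = 1
G(12) = mex{1,0,0} = 2
G(13) = mex{1,0,0} = 2
G(14) = mex{1,1,0} = 2
G(15) = mex{1,1,1} = 0
G(16) = mex{1,1,1} = 0
G(17) = mex{1,1,1} = 0
G(18) = mex{2,1,1} = 0
G(19) = mex{2,1,1} = 0
G(20) = mex{2,2,1} = 0
G(21) = mex{0,2,2} = 1
G(22) = mex{0,2,2} = 1
G(23) = mex{0,0,2} = 1
G(24) = mex{0,0,0} = 1
G(25) = mex{0,0,0} = 1
G(26) = mex{0,0,0} = 1
G(27) = mex{1,0,0} = 2
G(28) = mex{1,0,0} = 2
G(29) = mex{1,1,0} = 2
G(30) = mex{1,1,1} = 0
G(31) = mex{1,1,1} = 0
G(n+15) = G(n) holds for n = 0,…,8 (a full window of length max(S) = 9), so the sequence is purely periodic with period 15.

15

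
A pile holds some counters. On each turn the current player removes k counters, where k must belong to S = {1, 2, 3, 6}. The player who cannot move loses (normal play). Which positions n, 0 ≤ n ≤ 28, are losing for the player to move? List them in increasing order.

n :  0  1  2  3  4  5  6  7  8  9 10 11 12 13 14 15 16 17 18 19 20 21 22 23 24 25 26 27 28
G :  0  1  2  3  0  1  2  3  0  1  2  3  0  1  2  3  0  1  2  3  0  1  2  3  0  1  2  3  0
P-positions are exactly the n with G(n) = 0.

0, 4, 8, 12, 16, 20, 24, 28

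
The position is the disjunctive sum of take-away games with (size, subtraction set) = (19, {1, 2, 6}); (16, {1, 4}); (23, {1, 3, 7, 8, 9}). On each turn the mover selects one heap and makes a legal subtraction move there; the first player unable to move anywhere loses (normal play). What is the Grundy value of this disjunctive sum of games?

Heap A, S = {1, 2, 6}:
n :  0  1  2  3  4  5  6  7  8  9 10 11 12 13 14 15 16 17 18 19
G :  0  1  2  0  1  2  3  0  1  2  0  1  2  3  0  1  2  0  1  2
G_A(19) = 2.
Heap B, S = {1, 4}:
n :  0  1  2  3  4  5  6  7  8  9 10 11 12 13 14 15 16
G :  0  1  0  1  2  0  1  0  1  2  0  1  0  1  2  0  1
G_B(16) = 1.
Heap C, S = {1, 3, 7, 8, 9}:
G(0) = 0
G(1) = mex{0} = 1
G(2) = mex{1} = 0
G(3) = mex{0,0} = 1
G(4) = mex{1,1} = 0
G(5) = mex{0,0} = 1
G(6) = mex{1,1} = 0
G(7) = mex{0,0,0} = 1
G(8) = mex{1,1,1,0} = 2
G(9) = mex{2,0,0,1,0} = 3
G(10) = mex{3,1,1,0,1} = 2
G(11) = mex{2,2,0,1,0} = 3
G(12) = mex{3,3,1,0,1} = 2
G(13) = mex{2,2,0,1,0} = 3
G(14) = mex{3,3,1,0,1} = 2
G(15) = mex{2,2,2,1,0} = 3
G(16) = mex{3,3,3,2,1} = 0
G(17) = mex{0,2,2,3,2} = 1
G(18) = mex{1,3,3,2,3} = 0
G(19) = mex{0,0,2,3,2} = 1
G(20) = mex{1,1,3,2,3} = 0
G(21) = mex{0,0,2,3,2} = 1
G(22) = mex{1,1,3,2,3} = 0
G(23) = mex{0,0,0,3,2} = 1
G_C(23) = 1.
Combined Grundy value = 2 ⊕ 1 ⊕ 1 = 2.

2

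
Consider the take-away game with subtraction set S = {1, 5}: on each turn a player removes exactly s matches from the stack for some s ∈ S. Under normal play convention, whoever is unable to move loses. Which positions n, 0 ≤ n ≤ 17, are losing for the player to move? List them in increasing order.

G(0) = 0
G(1) = mex{0} = 1
G(2) = mex{1} = 0
G(3) = mex{0} = 1
G(4) = mex{1} = 0
G(5) = mex{0,0} = 1
G(6) = mex{1,1} = 0
G(7) = mex{0,0} = 1
G(8) = mex{1,1} = 0
G(9) = mex{0,0} = 1
G(10) = mex{1,1} = 0
G(11) = mex{0,0} = 1
G(12) = mex{1,1} = 0
G(13) = mex{0,0} = 1
G(14) = mex{1,1} = 0
G(15) = mex{0,0} = 1
G(16) = mex{1,1} = 0
G(17) = mex{0,0} = 1
P-positions are exactly the n with G(n) = 0.

0, 2, 4, 6, 8, 10, 12, 14, 16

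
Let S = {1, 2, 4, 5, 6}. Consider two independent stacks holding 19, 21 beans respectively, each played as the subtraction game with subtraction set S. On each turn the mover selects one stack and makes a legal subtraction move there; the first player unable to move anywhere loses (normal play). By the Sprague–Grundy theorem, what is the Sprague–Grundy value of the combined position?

All stacks use S = {1, 2, 4, 5, 6}:
n :  0  1  2  3  4  5  6  7  8  9 10 11 12 13 14 15 16 17 18 19 20 21
G :  0  1  2  0  1  2  3  4  5  3  0  1  2  0  1  2  3  4  5  3  0  1
Stack A: G(19) = 3.
Stack B: G(21) = 1.
Combined Grundy value = 3 ⊕ 1 = 2.

2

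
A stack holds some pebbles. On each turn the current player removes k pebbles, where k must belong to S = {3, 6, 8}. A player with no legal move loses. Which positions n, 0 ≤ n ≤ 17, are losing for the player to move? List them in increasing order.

0, 1, 2, 11, 12, 13

G(0) = 0
G(1) = mex{} = 0
G(2) = mex{} = 0
G(3) = mex{0} = 1
G(4) = mex{0} = 1
G(5) = mex{0} = 1
G(6) = mex{1,0} = 2
G(7) = mex{1,0} = 2
G(8) = mex{1,0,0} = 2
G(9) = mex{2,1,0} = 3
G(10) = mex{2,1,0} = 3
G(11) = mex{2,1,1} = 0
G(12) = mex{3,2,1} = 0
G(13) = mex{3,2,1} = 0
G(14) = mex{0,2,2} = 1
G(15) = mex{0,3,2} = 1
G(16) = mex{0,3,2} = 1
G(17) = mex{1,0,3} = 2
P-positions are exactly the n with G(n) = 0.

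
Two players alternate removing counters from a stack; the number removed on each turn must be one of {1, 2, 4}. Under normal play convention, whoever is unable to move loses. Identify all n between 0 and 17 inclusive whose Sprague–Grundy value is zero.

n :  0  1  2  3  4  5  6  7  8  9 10 11 12 13 14 15 16 17
G :  0  1  2  0  1  2  0  1  2  0  1  2  0  1  2  0  1  2
P-positions are exactly the n with G(n) = 0.

0, 3, 6, 9, 12, 15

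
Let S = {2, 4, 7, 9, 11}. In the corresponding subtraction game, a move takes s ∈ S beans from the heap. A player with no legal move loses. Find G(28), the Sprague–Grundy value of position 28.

4

G(0) = 0
G(1) = mex{} = 0
G(2) = mex{0} = 1
G(3) = mex{0} = 1
G(4) = mex{1,0} = 2
G(5) = mex{1,0} = 2
G(6) = mex{2,1} = 0
G(7) = mex{2,1,0} = 3
G(8) = mex{0,2,0} = 1
G(9) = mex{3,2,1,0} = 4
G(10) = mex{1,0,1,0} = 2
G(11) = mex{4,3,2,1,0} = 5
G(12) = mex{2,1,2,1,0} = 3
G(13) = mex{5,4,0,2,1} = 3
G(14) = mex{3,2,3,2,1} = 0
G(15) = mex{3,5,1,0,2} = 4
G(16) = mex{0,3,4,3,2} = 1
G(17) = mex{4,3,2,1,0} = 5
G(18) = mex{1,0,5,4,3} = 2
G(19) = mex{5,4,3,2,1} = 0
G(20) = mex{2,1,3,5,4} = 0
G(21) = mex{0,5,0,3,2} = 1
G(22) = mex{0,2,4,3,5} = 1
G(23) = mex{1,0,1,0,3} = 2
G(24) = mex{1,0,5,4,3} = 2
G(25) = mex{2,1,2,1,0} = 3
G(26) = mex{2,1,0,5,4} = 3
G(27) = mex{3,2,0,2,1} = 4
G(28) = mex{3,2,1,0,5} = 4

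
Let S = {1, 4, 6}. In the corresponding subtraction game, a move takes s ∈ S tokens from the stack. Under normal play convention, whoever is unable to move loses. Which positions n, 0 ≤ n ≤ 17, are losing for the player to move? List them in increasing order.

0, 2, 5, 7, 10, 12, 15, 17

G(0) = 0
G(1) = mex{0} = 1
G(2) = mex{1} = 0
G(3) = mex{0} = 1
G(4) = mex{1,0} = 2
G(5) = mex{2,1} = 0
G(6) = mex{0,0,0} = 1
G(7) = mex{1,1,1} = 0
G(8) = mex{0,2,0} = 1
G(9) = mex{1,0,1} = 2
G(10) = mex{2,1,2} = 0
G(11) = mex{0,0,0} = 1
G(12) = mex{1,1,1} = 0
G(13) = mex{0,2,0} = 1
G(14) = mex{1,0,1} = 2
G(15) = mex{2,1,2} = 0
G(16) = mex{0,0,0} = 1
G(17) = mex{1,1,1} = 0
P-positions are exactly the n with G(n) = 0.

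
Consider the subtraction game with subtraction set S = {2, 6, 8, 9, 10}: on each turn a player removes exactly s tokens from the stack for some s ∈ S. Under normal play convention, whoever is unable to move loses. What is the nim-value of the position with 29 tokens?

n :  0  1  2  3  4  5  6  7  8  9 10 11 12 13 14 15 16 17 18 19 20 21 22 23 24 25 26 27 28 29
G :  0  0  1  1  0  0  1  1  2  2  3  3  2  2  3  3  0  0  1  1  0  0  1  1  2  2  3  3  2  2

2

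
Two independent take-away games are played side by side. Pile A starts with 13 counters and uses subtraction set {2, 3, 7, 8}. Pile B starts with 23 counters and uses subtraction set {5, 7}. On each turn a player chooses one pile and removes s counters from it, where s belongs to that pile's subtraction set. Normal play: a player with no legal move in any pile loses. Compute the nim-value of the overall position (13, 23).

Pile A, S = {2, 3, 7, 8}:
G(0) = 0
G(1) = mex{} = 0
G(2) = mex{0} = 1
G(3) = mex{0,0} = 1
G(4) = mex{1,0} = 2
G(5) = mex{1,1} = 0
G(6) = mex{2,1} = 0
G(7) = mex{0,2,0} = 1
G(8) = mex{0,0,0,0} = 1
G(9) = mex{1,0,1,0} = 2
G(10) = mex{1,1,1,1} = 0
G(11) = mex{2,1,2,1} = 0
G(12) = mex{0,2,0,2} = 1
G(13) = mex{0,0,0,0} = 1
G_A(13) = 1.
Pile B, S = {5, 7}:
G(0) = 0
G(1) = mex{} = 0
G(2) = mex{} = 0
G(3) = mex{} = 0
G(4) = mex{} = 0
G(5) = mex{0} = 1
G(6) = mex{0} = 1
G(7) = mex{0,0} = 1
G(8) = mex{0,0} = 1
G(9) = mex{0,0} = 1
G(10) = mex{1,0} = 2
G(11) = mex{1,0} = 2
G(12) = mex{1,1} = 0
G(13) = mex{1,1} = 0
G(14) = mex{1,1} = 0
G(15) = mex{2,1} = 0
G(16) = mex{2,1} = 0
G(17) = mex{0,2} = 1
G(18) = mex{0,2} = 1
G(19) = mex{0,0} = 1
G(20) = mex{0,0} = 1
G(21) = mex{0,0} = 1
G(22) = mex{1,0} = 2
G(23) = mex{1,0} = 2
G_B(23) = 2.
Combined Grundy value = 1 ⊕ 2 = 3.

3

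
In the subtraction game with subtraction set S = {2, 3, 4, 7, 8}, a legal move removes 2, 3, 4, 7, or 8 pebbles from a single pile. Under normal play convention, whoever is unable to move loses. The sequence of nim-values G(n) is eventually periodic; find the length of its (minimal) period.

11

G(0) = 0
G(1) = mex{} = 0
G(2) = mex{0} = 1
G(3) = mex{0,0} = 1
G(4) = mex{1,0,0} = 2
G(5) = mex{1,1,0} = 2
G(6) = mex{2,1,1} = 0
G(7) = mex{2,2,1,0} = 3
G(8) = mex{0,2,2,0,0} = 1
G(9) = mex{3,0,2,1,0} = 4
G(10) = mex{1,3,0,1,1} = 2
G(11) = mex{4,1,3,2,1} = 0
G(12) = mex{2,4,1,2,2} = 0
G(13) = mex{0,2,4,0,2} = 1
G(14) = mex{0,0,2,3,0} = 1
G(15) = mex{1,0,0,1,3} = 2
G(16) = mex{1,1,0,4,1} = 2
G(17) = mex{2,1,1,2,4} = 0
G(18) = mex{2,2,1,0,2} = 3
G(19) = mex{0,2,2,0,0} = 1
G(20) = mex{3,0,2,1,0} = 4
G(21) = mex{1,3,0,1,1} = 2
G(22) = mex{4,1,3,2,1} = 0
G(23) = mex{2,4,1,2,2} = 0
G(n+11) = G(n) holds for n = 0,…,7 (a full window of length max(S) = 8), so the sequence is purely periodic with period 11.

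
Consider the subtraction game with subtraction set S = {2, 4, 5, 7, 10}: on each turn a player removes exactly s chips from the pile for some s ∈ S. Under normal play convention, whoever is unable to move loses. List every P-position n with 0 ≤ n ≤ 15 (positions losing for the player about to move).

G(0) = 0
G(1) = mex{} = 0
G(2) = mex{0} = 1
G(3) = mex{0} = 1
G(4) = mex{1,0} = 2
G(5) = mex{1,0,0} = 2
G(6) = mex{2,1,0} = 3
G(7) = mex{2,1,1,0} = 3
G(8) = mex{3,2,1,0} = 4
G(9) = mex{3,2,2,1} = 0
G(10) = mex{4,3,2,1,0} = 5
G(11) = mex{0,3,3,2,0} = 1
G(12) = mex{5,4,3,2,1} = 0
G(13) = mex{1,0,4,3,1} = 2
G(14) = mex{0,5,0,3,2} = 1
G(15) = mex{2,1,5,4,2} = 0
P-positions are exactly the n with G(n) = 0.

0, 1, 9, 12, 15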